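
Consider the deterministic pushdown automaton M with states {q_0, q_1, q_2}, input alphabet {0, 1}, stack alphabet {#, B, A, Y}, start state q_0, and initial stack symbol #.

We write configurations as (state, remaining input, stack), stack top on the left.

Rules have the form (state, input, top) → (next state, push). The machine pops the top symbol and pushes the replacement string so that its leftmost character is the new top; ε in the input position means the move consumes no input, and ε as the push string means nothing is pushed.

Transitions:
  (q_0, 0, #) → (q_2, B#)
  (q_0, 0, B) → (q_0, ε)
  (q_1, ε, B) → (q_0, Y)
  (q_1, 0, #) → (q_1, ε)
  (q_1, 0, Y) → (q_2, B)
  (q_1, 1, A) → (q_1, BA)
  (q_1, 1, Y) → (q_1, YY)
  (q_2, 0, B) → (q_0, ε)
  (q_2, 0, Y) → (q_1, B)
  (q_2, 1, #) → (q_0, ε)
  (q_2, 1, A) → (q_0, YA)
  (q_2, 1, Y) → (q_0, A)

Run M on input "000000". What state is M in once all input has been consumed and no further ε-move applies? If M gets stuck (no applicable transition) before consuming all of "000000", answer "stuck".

(q_0, 000000, #) ⊢ (q_2, 00000, B#) ⊢ (q_0, 0000, #) ⊢ (q_2, 000, B#) ⊢ (q_0, 00, #) ⊢ (q_2, 0, B#) ⊢ (q_0, ε, #)
All input consumed; M is in state q_0.

q_0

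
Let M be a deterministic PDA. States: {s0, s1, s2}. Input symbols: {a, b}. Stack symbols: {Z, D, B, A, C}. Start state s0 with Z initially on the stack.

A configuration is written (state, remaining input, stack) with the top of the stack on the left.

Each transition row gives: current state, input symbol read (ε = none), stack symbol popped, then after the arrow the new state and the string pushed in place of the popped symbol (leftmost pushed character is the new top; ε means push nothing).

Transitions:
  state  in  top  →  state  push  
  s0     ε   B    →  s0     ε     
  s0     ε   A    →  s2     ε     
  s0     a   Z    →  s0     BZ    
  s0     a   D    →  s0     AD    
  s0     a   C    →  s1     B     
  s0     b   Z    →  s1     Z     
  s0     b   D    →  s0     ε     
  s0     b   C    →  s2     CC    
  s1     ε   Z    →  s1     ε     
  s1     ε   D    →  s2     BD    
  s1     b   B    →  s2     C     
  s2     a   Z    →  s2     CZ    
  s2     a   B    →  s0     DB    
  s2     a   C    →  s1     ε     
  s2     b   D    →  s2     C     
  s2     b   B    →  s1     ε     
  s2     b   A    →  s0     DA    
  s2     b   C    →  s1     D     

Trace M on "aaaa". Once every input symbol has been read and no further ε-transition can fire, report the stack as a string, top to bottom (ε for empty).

(s0, aaaa, Z) ⊢ (s0, aaa, BZ) ⊢ (s0, aaa, Z) ⊢ (s0, aa, BZ) ⊢ (s0, aa, Z) ⊢ (s0, a, BZ) ⊢ (s0, a, Z) ⊢ (s0, ε, BZ) ⊢ (s0, ε, Z)
All input consumed in state s0 with stack Z.

Z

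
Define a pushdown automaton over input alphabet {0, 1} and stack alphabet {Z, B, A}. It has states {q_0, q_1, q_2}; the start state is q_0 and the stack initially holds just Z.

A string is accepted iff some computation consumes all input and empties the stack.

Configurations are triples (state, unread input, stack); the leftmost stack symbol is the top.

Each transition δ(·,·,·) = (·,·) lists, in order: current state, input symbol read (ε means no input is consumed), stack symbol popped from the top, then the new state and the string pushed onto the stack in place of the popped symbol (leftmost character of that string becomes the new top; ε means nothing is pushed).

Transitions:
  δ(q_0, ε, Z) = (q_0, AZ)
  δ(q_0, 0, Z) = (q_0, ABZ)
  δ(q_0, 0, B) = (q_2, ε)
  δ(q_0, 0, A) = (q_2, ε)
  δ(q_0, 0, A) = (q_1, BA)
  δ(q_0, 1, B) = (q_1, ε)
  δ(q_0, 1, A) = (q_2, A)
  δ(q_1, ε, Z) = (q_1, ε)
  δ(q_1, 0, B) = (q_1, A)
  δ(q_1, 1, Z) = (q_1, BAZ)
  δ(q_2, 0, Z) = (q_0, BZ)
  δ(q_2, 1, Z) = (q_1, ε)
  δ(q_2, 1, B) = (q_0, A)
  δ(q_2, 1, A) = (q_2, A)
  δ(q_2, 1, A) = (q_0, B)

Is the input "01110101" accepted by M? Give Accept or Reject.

One accepting computation: (q_0, 01110101, Z) ⊢ (q_0, 1110101, ABZ) ⊢ (q_2, 110101, ABZ) ⊢ (q_2, 10101, ABZ) ⊢ (q_0, 0101, BBZ) ⊢ (q_2, 101, BZ) ⊢ (q_0, 01, AZ) ⊢ (q_2, 1, Z) ⊢ (q_1, ε, ε)
All input consumed and the stack is empty.

Accept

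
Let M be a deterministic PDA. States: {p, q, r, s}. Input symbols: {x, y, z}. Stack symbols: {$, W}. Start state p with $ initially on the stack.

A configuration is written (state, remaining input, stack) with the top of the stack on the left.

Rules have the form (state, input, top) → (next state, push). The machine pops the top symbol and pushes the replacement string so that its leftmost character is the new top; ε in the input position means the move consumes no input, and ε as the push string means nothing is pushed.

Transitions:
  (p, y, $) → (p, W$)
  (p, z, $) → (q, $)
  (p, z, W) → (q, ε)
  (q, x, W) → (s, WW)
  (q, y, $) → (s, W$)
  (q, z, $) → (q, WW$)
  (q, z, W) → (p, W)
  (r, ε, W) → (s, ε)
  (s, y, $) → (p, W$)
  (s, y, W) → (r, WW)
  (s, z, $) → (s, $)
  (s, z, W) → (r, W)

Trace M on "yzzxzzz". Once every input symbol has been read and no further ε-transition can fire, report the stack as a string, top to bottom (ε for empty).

(p, yzzxzzz, $) ⊢ (p, zzxzzz, W$) ⊢ (q, zxzzz, $) ⊢ (q, xzzz, WW$) ⊢ (s, zzz, WWW$) ⊢ (r, zz, WWW$) ⊢ (s, zz, WW$) ⊢ (r, z, WW$) ⊢ (s, z, W$) ⊢ (r, ε, W$) ⊢ (s, ε, $)
All input consumed in state s with stack $.

$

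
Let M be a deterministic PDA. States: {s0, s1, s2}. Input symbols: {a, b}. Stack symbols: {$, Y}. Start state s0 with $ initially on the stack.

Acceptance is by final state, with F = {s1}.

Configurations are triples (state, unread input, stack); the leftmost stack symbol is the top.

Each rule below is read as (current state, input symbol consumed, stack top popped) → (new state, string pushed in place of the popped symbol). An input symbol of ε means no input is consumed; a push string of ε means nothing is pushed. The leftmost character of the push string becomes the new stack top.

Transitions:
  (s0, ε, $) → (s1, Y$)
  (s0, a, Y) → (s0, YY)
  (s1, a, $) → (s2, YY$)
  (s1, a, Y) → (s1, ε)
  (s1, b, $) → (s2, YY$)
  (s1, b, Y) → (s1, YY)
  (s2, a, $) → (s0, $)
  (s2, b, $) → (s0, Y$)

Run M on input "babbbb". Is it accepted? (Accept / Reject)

(s0, babbbb, $)
  ε-move, top $: go to s1, push Y$ → (s1, babbbb, Y$)
  read b, top Y: go to s1, push YY → (s1, abbbb, YY$)
  read a, top Y: go to s1, push ε → (s1, bbbb, Y$)
  read b, top Y: go to s1, push YY → (s1, bbb, YY$)
  read b, top Y: go to s1, push YY → (s1, bb, YYY$)
  read b, top Y: go to s1, push YY → (s1, b, YYYY$)
  read b, top Y: go to s1, push YY → (s1, ε, YYYYY$)
All input consumed; state s1 ∈ F.

Accept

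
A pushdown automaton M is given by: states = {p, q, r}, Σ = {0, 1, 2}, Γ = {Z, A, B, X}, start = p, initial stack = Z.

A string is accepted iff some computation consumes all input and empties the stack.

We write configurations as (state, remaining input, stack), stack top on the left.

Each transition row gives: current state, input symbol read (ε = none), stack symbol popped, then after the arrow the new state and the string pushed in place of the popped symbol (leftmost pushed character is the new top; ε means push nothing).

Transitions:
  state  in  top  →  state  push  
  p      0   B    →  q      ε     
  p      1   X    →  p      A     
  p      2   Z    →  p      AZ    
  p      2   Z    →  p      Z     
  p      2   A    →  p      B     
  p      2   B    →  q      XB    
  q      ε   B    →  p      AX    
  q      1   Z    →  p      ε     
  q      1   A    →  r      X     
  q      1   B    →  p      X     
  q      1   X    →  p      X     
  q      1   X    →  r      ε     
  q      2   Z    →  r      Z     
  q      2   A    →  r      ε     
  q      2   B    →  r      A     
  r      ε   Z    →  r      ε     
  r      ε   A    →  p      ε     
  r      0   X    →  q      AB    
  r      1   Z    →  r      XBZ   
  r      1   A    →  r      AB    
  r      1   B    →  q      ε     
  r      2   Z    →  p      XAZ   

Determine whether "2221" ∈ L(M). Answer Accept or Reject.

No computation consumes all input and empties the stack.

Reject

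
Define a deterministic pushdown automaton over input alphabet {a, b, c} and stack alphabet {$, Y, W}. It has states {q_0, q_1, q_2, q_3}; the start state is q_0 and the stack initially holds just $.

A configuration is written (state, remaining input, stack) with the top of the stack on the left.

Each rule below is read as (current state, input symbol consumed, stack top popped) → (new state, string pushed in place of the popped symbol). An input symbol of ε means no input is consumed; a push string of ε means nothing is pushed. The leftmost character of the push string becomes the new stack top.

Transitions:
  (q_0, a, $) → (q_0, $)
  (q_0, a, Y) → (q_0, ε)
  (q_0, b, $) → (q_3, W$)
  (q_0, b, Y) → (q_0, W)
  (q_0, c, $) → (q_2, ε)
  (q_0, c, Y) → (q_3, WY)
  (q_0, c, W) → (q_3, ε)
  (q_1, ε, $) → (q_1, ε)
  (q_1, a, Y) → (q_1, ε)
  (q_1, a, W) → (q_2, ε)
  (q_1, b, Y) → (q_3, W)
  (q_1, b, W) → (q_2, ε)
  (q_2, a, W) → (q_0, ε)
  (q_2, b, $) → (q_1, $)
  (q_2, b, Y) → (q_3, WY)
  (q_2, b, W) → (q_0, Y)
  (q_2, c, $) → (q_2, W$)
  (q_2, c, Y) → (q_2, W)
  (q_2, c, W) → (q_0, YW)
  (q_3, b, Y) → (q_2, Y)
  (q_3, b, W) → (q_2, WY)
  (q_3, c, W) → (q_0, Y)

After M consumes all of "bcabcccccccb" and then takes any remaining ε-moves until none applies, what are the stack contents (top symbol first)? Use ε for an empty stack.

WYYY$

(q_0, bcabcccccccb, $)
  read b, top $: go to q_3, push W$ → (q_3, cabcccccccb, W$)
  read c, top W: go to q_0, push Y → (q_0, abcccccccb, Y$)
  read a, top Y: go to q_0, push ε → (q_0, bcccccccb, $)
  read b, top $: go to q_3, push W$ → (q_3, cccccccb, W$)
  read c, top W: go to q_0, push Y → (q_0, ccccccb, Y$)
  read c, top Y: go to q_3, push WY → (q_3, cccccb, WY$)
  read c, top W: go to q_0, push Y → (q_0, ccccb, YY$)
  read c, top Y: go to q_3, push WY → (q_3, cccb, WYY$)
  read c, top W: go to q_0, push Y → (q_0, ccb, YYY$)
  read c, top Y: go to q_3, push WY → (q_3, cb, WYYY$)
  read c, top W: go to q_0, push Y → (q_0, b, YYYY$)
  read b, top Y: go to q_0, push W → (q_0, ε, WYYY$)
All input consumed in state q_0 with stack WYYY$.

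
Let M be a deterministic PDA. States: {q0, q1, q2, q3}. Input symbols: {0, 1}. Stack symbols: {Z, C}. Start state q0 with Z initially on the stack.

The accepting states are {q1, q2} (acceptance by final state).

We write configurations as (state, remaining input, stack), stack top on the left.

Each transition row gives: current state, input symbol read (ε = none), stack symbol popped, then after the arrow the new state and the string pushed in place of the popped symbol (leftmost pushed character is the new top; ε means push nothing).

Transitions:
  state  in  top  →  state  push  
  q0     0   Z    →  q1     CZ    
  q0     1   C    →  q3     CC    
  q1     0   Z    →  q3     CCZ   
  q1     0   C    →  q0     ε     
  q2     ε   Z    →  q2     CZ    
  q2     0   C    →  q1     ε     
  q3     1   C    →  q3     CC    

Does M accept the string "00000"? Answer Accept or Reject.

Accept

(q0, 00000, Z)
  read 0, top Z: go to q1, push CZ → (q1, 0000, CZ)
  read 0, top C: go to q0, push ε → (q0, 000, Z)
  read 0, top Z: go to q1, push CZ → (q1, 00, CZ)
  read 0, top C: go to q0, push ε → (q0, 0, Z)
  read 0, top Z: go to q1, push CZ → (q1, ε, CZ)
All input consumed; state q1 ∈ F.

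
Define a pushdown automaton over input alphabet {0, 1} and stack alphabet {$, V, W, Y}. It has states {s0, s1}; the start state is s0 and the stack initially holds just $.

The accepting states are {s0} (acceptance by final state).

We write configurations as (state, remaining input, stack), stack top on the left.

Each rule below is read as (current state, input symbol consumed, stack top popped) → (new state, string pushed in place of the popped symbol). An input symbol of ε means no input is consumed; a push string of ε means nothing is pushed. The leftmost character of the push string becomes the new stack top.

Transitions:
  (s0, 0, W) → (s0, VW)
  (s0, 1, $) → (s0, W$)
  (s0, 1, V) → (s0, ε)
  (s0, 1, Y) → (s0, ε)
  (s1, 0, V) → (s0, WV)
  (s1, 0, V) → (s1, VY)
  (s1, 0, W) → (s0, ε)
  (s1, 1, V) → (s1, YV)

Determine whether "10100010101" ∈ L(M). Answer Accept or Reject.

Reject

No computation consumes all input and reaches a final state.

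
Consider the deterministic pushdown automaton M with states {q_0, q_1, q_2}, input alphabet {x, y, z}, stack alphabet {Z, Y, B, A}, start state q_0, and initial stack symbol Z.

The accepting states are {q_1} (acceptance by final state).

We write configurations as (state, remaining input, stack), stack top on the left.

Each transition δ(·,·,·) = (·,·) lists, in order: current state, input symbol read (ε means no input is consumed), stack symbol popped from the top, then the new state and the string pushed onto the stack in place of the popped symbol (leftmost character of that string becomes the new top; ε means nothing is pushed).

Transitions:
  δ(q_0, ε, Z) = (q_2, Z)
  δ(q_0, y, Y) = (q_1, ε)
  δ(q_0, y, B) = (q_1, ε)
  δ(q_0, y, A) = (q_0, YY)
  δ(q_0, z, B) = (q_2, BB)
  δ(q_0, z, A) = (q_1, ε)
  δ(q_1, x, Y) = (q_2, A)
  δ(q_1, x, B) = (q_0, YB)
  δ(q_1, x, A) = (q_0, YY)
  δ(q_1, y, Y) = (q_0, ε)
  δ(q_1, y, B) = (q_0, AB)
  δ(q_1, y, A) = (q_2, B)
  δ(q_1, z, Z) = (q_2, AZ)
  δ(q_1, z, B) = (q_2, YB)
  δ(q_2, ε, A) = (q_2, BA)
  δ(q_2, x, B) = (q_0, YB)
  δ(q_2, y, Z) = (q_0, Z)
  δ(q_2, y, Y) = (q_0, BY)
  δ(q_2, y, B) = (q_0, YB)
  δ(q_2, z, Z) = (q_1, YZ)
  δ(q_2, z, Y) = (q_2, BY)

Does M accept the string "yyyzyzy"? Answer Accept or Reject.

(q_0, yyyzyzy, Z) ⊢ (q_2, yyyzyzy, Z) ⊢ (q_0, yyzyzy, Z) ⊢ (q_2, yyzyzy, Z) ⊢ (q_0, yzyzy, Z) ⊢ (q_2, yzyzy, Z) ⊢ (q_0, zyzy, Z) ⊢ (q_2, zyzy, Z) ⊢ (q_1, yzy, YZ) ⊢ (q_0, zy, Z) ⊢ (q_2, zy, Z) ⊢ (q_1, y, YZ) ⊢ (q_0, ε, Z) ⊢ (q_2, ε, Z)
All input consumed; state q_2 ∉ F and no further ε-move applies.

Reject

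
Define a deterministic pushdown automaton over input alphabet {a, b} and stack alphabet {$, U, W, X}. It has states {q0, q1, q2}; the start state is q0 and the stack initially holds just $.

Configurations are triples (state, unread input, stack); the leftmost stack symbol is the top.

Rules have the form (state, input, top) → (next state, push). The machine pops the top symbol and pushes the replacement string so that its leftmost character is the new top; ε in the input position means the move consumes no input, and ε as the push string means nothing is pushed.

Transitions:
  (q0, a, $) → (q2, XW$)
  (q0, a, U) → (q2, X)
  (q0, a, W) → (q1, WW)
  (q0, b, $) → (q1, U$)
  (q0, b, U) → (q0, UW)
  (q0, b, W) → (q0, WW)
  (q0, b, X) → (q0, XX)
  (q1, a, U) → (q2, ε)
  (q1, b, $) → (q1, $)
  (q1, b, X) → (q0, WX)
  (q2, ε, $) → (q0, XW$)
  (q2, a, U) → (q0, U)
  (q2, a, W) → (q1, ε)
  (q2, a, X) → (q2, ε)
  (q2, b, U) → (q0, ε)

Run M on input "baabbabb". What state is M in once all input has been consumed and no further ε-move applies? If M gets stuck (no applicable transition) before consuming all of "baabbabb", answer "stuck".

(q0, baabbabb, $)
  read b, top $: go to q1, push U$ → (q1, aabbabb, U$)
  read a, top U: go to q2, push ε → (q2, abbabb, $)
  ε-move, top $: go to q0, push XW$ → (q0, abbabb, XW$)
No transition for (q0, a, top X); M blocks with input abbabb remaining.

stuck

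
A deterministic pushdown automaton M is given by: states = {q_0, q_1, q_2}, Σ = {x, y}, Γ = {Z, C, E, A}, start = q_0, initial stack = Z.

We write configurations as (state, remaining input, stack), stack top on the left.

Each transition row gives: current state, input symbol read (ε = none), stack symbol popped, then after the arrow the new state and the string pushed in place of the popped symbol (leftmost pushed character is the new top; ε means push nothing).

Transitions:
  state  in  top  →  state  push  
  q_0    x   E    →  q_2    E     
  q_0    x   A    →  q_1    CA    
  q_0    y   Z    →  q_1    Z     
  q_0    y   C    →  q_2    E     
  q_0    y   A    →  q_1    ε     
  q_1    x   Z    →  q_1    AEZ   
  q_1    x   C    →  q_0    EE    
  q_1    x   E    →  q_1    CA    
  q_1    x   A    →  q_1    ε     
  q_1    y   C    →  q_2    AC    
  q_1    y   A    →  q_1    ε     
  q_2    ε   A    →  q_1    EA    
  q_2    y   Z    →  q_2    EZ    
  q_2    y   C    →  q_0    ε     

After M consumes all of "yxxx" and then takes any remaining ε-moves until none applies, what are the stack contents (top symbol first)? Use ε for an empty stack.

(q_0, yxxx, Z)
  read y, top Z: go to q_1, push Z → (q_1, xxx, Z)
  read x, top Z: go to q_1, push AEZ → (q_1, xx, AEZ)
  read x, top A: go to q_1, push ε → (q_1, x, EZ)
  read x, top E: go to q_1, push CA → (q_1, ε, CAZ)
All input consumed in state q_1 with stack CAZ.

CAZ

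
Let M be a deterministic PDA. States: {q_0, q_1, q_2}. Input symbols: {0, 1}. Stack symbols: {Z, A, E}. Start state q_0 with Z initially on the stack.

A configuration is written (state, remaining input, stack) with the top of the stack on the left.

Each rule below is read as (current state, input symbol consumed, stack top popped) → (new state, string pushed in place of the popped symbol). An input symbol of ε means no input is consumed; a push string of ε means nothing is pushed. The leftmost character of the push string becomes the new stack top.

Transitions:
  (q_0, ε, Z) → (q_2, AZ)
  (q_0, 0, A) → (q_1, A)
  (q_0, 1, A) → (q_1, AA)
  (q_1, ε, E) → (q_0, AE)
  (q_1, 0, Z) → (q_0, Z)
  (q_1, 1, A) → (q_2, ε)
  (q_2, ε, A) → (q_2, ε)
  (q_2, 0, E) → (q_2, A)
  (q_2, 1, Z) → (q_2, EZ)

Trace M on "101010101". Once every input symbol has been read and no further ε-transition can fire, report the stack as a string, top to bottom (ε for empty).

(q_0, 101010101, Z)
  ε-move, top Z: go to q_2, push AZ → (q_2, 101010101, AZ)
  ε-move, top A: go to q_2, push ε → (q_2, 101010101, Z)
  read 1, top Z: go to q_2, push EZ → (q_2, 01010101, EZ)
  read 0, top E: go to q_2, push A → (q_2, 1010101, AZ)
  ε-move, top A: go to q_2, push ε → (q_2, 1010101, Z)
  read 1, top Z: go to q_2, push EZ → (q_2, 010101, EZ)
  read 0, top E: go to q_2, push A → (q_2, 10101, AZ)
  ε-move, top A: go to q_2, push ε → (q_2, 10101, Z)
  read 1, top Z: go to q_2, push EZ → (q_2, 0101, EZ)
  read 0, top E: go to q_2, push A → (q_2, 101, AZ)
  ε-move, top A: go to q_2, push ε → (q_2, 101, Z)
  read 1, top Z: go to q_2, push EZ → (q_2, 01, EZ)
  read 0, top E: go to q_2, push A → (q_2, 1, AZ)
  ε-move, top A: go to q_2, push ε → (q_2, 1, Z)
  read 1, top Z: go to q_2, push EZ → (q_2, ε, EZ)
All input consumed in state q_2 with stack EZ.

EZ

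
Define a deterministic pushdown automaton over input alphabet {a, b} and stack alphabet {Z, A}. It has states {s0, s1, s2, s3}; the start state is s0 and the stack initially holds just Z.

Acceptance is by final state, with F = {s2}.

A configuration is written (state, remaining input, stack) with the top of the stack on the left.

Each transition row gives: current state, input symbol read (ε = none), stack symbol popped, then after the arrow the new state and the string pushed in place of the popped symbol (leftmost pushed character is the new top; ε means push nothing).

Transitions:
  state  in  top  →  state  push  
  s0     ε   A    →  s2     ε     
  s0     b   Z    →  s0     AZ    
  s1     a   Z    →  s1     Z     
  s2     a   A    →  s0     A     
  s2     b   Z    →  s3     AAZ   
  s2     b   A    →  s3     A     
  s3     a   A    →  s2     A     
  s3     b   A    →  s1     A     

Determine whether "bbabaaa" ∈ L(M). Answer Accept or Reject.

(s0, bbabaaa, Z)
  read b, top Z: go to s0, push AZ → (s0, babaaa, AZ)
  ε-move, top A: go to s2, push ε → (s2, babaaa, Z)
  read b, top Z: go to s3, push AAZ → (s3, abaaa, AAZ)
  read a, top A: go to s2, push A → (s2, baaa, AAZ)
  read b, top A: go to s3, push A → (s3, aaa, AAZ)
  read a, top A: go to s2, push A → (s2, aa, AAZ)
  read a, top A: go to s0, push A → (s0, a, AAZ)
  ε-move, top A: go to s2, push ε → (s2, a, AZ)
  read a, top A: go to s0, push A → (s0, ε, AZ)
  ε-move, top A: go to s2, push ε → (s2, ε, Z)
All input consumed; state s2 ∈ F.

Accept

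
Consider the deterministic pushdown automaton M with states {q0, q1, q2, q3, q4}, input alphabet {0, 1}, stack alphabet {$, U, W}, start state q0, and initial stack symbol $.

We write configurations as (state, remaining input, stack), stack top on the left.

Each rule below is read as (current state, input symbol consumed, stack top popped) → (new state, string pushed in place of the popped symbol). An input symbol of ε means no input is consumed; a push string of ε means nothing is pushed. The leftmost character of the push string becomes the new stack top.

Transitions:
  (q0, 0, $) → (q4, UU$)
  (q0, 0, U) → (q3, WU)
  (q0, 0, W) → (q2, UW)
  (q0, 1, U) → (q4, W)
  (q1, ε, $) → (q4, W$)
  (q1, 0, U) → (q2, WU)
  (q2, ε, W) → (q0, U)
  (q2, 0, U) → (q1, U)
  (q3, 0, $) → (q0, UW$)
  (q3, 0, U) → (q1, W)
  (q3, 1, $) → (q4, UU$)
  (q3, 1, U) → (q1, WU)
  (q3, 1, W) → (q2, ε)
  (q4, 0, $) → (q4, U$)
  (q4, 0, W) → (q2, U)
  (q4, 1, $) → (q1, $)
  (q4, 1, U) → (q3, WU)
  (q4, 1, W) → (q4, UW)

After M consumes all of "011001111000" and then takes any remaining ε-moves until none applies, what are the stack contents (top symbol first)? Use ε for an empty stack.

WUUWUU$

(q0, 011001111000, $)
  read 0, top $: go to q4, push UU$ → (q4, 11001111000, UU$)
  read 1, top U: go to q3, push WU → (q3, 1001111000, WUU$)
  read 1, top W: go to q2, push ε → (q2, 001111000, UU$)
  read 0, top U: go to q1, push U → (q1, 01111000, UU$)
  read 0, top U: go to q2, push WU → (q2, 1111000, WUU$)
  ε-move, top W: go to q0, push U → (q0, 1111000, UUU$)
  read 1, top U: go to q4, push W → (q4, 111000, WUU$)
  read 1, top W: go to q4, push UW → (q4, 11000, UWUU$)
  read 1, top U: go to q3, push WU → (q3, 1000, WUWUU$)
  read 1, top W: go to q2, push ε → (q2, 000, UWUU$)
  read 0, top U: go to q1, push U → (q1, 00, UWUU$)
  read 0, top U: go to q2, push WU → (q2, 0, WUWUU$)
  ε-move, top W: go to q0, push U → (q0, 0, UUWUU$)
  read 0, top U: go to q3, push WU → (q3, ε, WUUWUU$)
All input consumed in state q3 with stack WUUWUU$.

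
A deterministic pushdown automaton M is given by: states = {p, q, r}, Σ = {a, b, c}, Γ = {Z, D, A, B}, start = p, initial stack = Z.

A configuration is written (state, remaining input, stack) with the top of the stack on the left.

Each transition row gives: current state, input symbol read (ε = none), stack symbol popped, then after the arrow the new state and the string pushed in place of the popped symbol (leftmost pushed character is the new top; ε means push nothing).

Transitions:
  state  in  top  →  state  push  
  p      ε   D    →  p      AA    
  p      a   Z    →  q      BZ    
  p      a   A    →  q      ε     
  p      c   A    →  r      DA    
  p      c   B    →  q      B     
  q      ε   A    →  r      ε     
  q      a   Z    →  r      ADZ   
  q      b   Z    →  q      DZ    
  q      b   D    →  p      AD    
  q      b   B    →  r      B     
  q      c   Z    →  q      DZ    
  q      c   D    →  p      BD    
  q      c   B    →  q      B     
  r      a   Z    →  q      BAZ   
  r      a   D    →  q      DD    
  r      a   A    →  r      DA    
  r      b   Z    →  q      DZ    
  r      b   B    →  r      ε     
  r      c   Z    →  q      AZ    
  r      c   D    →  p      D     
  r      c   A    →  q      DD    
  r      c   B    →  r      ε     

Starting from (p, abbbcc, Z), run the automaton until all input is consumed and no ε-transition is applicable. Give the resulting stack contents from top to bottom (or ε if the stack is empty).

BDZ

(p, abbbcc, Z)
  read a, top Z: go to q, push BZ → (q, bbbcc, BZ)
  read b, top B: go to r, push B → (r, bbcc, BZ)
  read b, top B: go to r, push ε → (r, bcc, Z)
  read b, top Z: go to q, push DZ → (q, cc, DZ)
  read c, top D: go to p, push BD → (p, c, BDZ)
  read c, top B: go to q, push B → (q, ε, BDZ)
All input consumed in state q with stack BDZ.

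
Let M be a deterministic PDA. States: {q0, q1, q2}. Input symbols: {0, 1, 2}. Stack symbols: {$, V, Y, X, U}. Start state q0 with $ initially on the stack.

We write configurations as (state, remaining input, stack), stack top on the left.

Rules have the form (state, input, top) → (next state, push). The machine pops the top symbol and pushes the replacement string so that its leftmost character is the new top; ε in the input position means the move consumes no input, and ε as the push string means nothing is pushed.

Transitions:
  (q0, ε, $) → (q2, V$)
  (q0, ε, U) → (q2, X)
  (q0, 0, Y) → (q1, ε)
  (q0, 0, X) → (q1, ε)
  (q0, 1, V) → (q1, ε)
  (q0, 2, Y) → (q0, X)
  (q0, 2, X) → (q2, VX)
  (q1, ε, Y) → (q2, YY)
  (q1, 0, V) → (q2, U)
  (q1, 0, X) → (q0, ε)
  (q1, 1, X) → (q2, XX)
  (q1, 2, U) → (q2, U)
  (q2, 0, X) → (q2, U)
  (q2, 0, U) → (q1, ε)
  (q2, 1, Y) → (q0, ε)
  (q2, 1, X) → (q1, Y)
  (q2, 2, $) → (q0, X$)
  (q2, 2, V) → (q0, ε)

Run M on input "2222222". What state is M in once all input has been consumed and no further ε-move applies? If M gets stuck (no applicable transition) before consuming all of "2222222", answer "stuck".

(q0, 2222222, $)
  ε-move, top $: go to q2, push V$ → (q2, 2222222, V$)
  read 2, top V: go to q0, push ε → (q0, 222222, $)
  ε-move, top $: go to q2, push V$ → (q2, 222222, V$)
  read 2, top V: go to q0, push ε → (q0, 22222, $)
  ε-move, top $: go to q2, push V$ → (q2, 22222, V$)
  read 2, top V: go to q0, push ε → (q0, 2222, $)
  ε-move, top $: go to q2, push V$ → (q2, 2222, V$)
  read 2, top V: go to q0, push ε → (q0, 222, $)
  ε-move, top $: go to q2, push V$ → (q2, 222, V$)
  read 2, top V: go to q0, push ε → (q0, 22, $)
  ε-move, top $: go to q2, push V$ → (q2, 22, V$)
  read 2, top V: go to q0, push ε → (q0, 2, $)
  ε-move, top $: go to q2, push V$ → (q2, 2, V$)
  read 2, top V: go to q0, push ε → (q0, ε, $)
  ε-move, top $: go to q2, push V$ → (q2, ε, V$)
All input consumed; M is in state q2.

q2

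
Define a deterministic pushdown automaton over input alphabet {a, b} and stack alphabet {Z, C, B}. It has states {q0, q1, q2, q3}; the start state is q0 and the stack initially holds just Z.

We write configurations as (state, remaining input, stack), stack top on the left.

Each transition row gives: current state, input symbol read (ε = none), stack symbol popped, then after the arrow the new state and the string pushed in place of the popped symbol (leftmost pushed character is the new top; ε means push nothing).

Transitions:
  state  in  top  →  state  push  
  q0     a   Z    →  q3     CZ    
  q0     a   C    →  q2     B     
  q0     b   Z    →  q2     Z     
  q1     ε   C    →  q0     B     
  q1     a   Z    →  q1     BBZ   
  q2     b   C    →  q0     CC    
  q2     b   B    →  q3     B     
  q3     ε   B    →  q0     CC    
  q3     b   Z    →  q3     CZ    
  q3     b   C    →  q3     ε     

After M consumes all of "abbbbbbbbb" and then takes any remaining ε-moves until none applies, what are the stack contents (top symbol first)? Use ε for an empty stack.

Z

(q0, abbbbbbbbb, Z)
  read a, top Z: go to q3, push CZ → (q3, bbbbbbbbb, CZ)
  read b, top C: go to q3, push ε → (q3, bbbbbbbb, Z)
  read b, top Z: go to q3, push CZ → (q3, bbbbbbb, CZ)
  read b, top C: go to q3, push ε → (q3, bbbbbb, Z)
  read b, top Z: go to q3, push CZ → (q3, bbbbb, CZ)
  read b, top C: go to q3, push ε → (q3, bbbb, Z)
  read b, top Z: go to q3, push CZ → (q3, bbb, CZ)
  read b, top C: go to q3, push ε → (q3, bb, Z)
  read b, top Z: go to q3, push CZ → (q3, b, CZ)
  read b, top C: go to q3, push ε → (q3, ε, Z)
All input consumed in state q3 with stack Z.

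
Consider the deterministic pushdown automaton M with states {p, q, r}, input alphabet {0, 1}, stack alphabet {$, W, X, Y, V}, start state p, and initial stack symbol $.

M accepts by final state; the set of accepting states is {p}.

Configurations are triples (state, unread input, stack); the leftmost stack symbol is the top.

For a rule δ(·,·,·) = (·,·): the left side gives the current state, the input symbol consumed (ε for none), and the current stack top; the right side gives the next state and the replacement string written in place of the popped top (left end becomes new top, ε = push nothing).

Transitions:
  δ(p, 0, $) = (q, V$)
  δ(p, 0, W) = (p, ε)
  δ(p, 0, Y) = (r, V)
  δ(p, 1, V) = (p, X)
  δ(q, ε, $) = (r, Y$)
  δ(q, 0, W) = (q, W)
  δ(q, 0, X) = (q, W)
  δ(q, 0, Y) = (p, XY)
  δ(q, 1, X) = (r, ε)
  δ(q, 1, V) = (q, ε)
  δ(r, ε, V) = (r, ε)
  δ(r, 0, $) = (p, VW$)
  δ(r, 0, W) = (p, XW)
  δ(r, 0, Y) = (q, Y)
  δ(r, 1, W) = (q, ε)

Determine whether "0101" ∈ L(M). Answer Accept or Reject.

Reject

(p, 0101, $) ⊢ (q, 101, V$) ⊢ (q, 01, $) ⊢ (r, 01, Y$) ⊢ (q, 1, Y$)
No transition applies at (q, 1, Y$); input not fully consumed.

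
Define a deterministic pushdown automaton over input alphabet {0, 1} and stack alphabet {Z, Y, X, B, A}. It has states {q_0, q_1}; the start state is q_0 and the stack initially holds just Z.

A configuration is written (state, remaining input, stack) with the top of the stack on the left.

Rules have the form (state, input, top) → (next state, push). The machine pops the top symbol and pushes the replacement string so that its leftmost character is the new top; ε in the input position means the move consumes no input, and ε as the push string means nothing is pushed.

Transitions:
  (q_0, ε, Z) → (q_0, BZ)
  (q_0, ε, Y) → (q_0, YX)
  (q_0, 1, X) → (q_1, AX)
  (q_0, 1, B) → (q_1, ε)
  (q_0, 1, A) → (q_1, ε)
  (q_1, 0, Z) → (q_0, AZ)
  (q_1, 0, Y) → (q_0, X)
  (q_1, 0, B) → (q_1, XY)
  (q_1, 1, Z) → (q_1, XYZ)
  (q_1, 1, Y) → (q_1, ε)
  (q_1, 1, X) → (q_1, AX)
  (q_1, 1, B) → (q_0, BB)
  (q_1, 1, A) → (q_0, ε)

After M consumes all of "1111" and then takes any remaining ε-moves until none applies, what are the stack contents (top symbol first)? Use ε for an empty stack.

XYZ

(q_0, 1111, Z)
  ε-move, top Z: go to q_0, push BZ → (q_0, 1111, BZ)
  read 1, top B: go to q_1, push ε → (q_1, 111, Z)
  read 1, top Z: go to q_1, push XYZ → (q_1, 11, XYZ)
  read 1, top X: go to q_1, push AX → (q_1, 1, AXYZ)
  read 1, top A: go to q_0, push ε → (q_0, ε, XYZ)
All input consumed in state q_0 with stack XYZ.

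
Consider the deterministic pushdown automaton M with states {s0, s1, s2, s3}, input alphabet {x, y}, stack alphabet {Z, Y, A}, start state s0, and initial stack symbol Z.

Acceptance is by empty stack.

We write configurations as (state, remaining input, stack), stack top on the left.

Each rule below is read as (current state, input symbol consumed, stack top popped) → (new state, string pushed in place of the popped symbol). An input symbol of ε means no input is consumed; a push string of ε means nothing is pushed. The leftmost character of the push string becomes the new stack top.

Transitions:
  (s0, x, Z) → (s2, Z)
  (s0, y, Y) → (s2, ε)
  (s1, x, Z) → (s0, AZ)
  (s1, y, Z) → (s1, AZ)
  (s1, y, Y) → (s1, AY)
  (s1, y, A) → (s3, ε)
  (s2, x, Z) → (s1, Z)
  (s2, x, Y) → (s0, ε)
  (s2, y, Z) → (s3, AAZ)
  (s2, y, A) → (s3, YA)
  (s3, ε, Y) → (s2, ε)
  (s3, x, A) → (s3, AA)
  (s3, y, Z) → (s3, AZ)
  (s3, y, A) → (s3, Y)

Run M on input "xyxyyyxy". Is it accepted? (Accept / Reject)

(s0, xyxyyyxy, Z)
  read x, top Z: go to s2, push Z → (s2, yxyyyxy, Z)
  read y, top Z: go to s3, push AAZ → (s3, xyyyxy, AAZ)
  read x, top A: go to s3, push AA → (s3, yyyxy, AAAZ)
  read y, top A: go to s3, push Y → (s3, yyxy, YAAZ)
  ε-move, top Y: go to s2, push ε → (s2, yyxy, AAZ)
  read y, top A: go to s3, push YA → (s3, yxy, YAAZ)
  ε-move, top Y: go to s2, push ε → (s2, yxy, AAZ)
  read y, top A: go to s3, push YA → (s3, xy, YAAZ)
  ε-move, top Y: go to s2, push ε → (s2, xy, AAZ)
No transition applies at (s2, xy, AAZ); input not fully consumed.

Reject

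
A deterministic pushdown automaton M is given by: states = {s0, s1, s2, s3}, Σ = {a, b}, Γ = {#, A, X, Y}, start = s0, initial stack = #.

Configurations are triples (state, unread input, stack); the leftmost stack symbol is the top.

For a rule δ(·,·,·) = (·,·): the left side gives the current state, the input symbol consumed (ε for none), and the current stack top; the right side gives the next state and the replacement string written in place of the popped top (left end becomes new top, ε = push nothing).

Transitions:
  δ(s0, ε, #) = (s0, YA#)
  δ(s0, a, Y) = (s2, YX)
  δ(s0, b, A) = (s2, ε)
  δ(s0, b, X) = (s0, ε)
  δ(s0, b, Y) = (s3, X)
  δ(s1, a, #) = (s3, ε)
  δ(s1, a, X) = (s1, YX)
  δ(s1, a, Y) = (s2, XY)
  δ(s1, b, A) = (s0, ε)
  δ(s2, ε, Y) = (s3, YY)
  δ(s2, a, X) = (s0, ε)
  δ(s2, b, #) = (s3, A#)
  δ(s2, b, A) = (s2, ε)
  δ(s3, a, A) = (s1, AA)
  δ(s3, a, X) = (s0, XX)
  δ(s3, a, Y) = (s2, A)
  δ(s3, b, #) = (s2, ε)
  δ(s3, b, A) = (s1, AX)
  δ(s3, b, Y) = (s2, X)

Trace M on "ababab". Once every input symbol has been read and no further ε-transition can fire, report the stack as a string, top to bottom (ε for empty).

XXA#

(s0, ababab, #)
  ε-move, top #: go to s0, push YA# → (s0, ababab, YA#)
  read a, top Y: go to s2, push YX → (s2, babab, YXA#)
  ε-move, top Y: go to s3, push YY → (s3, babab, YYXA#)
  read b, top Y: go to s2, push X → (s2, abab, XYXA#)
  read a, top X: go to s0, push ε → (s0, bab, YXA#)
  read b, top Y: go to s3, push X → (s3, ab, XXA#)
  read a, top X: go to s0, push XX → (s0, b, XXXA#)
  read b, top X: go to s0, push ε → (s0, ε, XXA#)
All input consumed in state s0 with stack XXA#.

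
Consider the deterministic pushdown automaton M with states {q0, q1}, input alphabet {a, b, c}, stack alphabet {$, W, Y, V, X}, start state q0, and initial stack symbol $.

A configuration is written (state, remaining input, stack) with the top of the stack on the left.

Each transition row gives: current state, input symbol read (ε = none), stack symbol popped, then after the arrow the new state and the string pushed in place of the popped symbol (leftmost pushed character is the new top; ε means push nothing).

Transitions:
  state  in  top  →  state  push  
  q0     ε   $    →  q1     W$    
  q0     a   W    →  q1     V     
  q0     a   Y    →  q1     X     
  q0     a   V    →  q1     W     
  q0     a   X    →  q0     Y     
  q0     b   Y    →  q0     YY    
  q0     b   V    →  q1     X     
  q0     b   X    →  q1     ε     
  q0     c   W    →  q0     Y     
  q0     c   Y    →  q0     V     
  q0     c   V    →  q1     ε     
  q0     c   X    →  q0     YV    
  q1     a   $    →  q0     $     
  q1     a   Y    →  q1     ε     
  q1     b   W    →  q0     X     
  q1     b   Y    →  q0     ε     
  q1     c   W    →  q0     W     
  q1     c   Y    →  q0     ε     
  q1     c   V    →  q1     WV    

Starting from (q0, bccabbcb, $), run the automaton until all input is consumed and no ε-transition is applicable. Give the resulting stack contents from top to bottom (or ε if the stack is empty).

(q0, bccabbcb, $) ⊢ (q1, bccabbcb, W$) ⊢ (q0, ccabbcb, X$) ⊢ (q0, cabbcb, YV$) ⊢ (q0, abbcb, VV$) ⊢ (q1, bbcb, WV$) ⊢ (q0, bcb, XV$) ⊢ (q1, cb, V$) ⊢ (q1, b, WV$) ⊢ (q0, ε, XV$)
All input consumed in state q0 with stack XV$.

XV$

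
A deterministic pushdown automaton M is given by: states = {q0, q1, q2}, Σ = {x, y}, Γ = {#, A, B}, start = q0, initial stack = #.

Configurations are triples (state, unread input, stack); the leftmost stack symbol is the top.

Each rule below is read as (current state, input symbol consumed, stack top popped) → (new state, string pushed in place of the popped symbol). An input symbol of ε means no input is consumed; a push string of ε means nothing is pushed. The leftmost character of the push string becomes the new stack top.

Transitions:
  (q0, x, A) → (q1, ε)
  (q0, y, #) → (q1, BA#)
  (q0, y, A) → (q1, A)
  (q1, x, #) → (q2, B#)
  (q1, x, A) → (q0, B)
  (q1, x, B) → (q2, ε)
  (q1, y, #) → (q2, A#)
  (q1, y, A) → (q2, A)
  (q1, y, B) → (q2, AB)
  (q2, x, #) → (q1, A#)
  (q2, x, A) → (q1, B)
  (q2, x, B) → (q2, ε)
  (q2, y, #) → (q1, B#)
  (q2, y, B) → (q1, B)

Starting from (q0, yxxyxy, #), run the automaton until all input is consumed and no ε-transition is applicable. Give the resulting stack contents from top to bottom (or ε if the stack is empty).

(q0, yxxyxy, #)
  read y, top #: go to q1, push BA# → (q1, xxyxy, BA#)
  read x, top B: go to q2, push ε → (q2, xyxy, A#)
  read x, top A: go to q1, push B → (q1, yxy, B#)
  read y, top B: go to q2, push AB → (q2, xy, AB#)
  read x, top A: go to q1, push B → (q1, y, BB#)
  read y, top B: go to q2, push AB → (q2, ε, ABB#)
All input consumed in state q2 with stack ABB#.

ABB#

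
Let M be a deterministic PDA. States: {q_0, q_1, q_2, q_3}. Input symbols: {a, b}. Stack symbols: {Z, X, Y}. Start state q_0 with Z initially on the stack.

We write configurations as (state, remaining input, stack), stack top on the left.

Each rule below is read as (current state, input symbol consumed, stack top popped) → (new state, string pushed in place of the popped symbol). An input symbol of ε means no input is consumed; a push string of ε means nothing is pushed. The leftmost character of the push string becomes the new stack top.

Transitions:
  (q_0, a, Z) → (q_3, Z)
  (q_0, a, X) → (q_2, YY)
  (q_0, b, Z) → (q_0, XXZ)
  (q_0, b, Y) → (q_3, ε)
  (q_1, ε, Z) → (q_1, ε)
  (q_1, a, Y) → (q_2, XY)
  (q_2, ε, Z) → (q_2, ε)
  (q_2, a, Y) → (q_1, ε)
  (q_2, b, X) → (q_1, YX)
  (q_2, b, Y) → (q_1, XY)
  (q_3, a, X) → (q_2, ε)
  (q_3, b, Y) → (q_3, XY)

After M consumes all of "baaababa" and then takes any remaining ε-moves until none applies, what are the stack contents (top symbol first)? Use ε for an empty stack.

(q_0, baaababa, Z)
  read b, top Z: go to q_0, push XXZ → (q_0, aaababa, XXZ)
  read a, top X: go to q_2, push YY → (q_2, aababa, YYXZ)
  read a, top Y: go to q_1, push ε → (q_1, ababa, YXZ)
  read a, top Y: go to q_2, push XY → (q_2, baba, XYXZ)
  read b, top X: go to q_1, push YX → (q_1, aba, YXYXZ)
  read a, top Y: go to q_2, push XY → (q_2, ba, XYXYXZ)
  read b, top X: go to q_1, push YX → (q_1, a, YXYXYXZ)
  read a, top Y: go to q_2, push XY → (q_2, ε, XYXYXYXZ)
All input consumed in state q_2 with stack XYXYXYXZ.

XYXYXYXZ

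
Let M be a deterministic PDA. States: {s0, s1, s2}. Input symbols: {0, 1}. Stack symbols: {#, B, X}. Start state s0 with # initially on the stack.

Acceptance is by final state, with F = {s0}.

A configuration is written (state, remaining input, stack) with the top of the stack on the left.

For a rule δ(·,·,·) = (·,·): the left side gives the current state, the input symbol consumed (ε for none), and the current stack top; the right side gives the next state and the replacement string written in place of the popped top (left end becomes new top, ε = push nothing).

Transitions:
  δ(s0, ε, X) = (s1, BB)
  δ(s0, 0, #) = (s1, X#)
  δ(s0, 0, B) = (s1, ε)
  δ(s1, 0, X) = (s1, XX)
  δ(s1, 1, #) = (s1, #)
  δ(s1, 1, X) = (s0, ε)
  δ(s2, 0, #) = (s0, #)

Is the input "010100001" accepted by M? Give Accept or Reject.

(s0, 010100001, #)
  read 0, top #: go to s1, push X# → (s1, 10100001, X#)
  read 1, top X: go to s0, push ε → (s0, 0100001, #)
  read 0, top #: go to s1, push X# → (s1, 100001, X#)
  read 1, top X: go to s0, push ε → (s0, 00001, #)
  read 0, top #: go to s1, push X# → (s1, 0001, X#)
  read 0, top X: go to s1, push XX → (s1, 001, XX#)
  read 0, top X: go to s1, push XX → (s1, 01, XXX#)
  read 0, top X: go to s1, push XX → (s1, 1, XXXX#)
  read 1, top X: go to s0, push ε → (s0, ε, XXX#)
All input consumed; state s0 ∈ F.

Accept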